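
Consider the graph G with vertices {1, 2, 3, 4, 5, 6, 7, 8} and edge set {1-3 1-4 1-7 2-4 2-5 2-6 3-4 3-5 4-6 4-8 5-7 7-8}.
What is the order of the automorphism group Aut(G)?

1

The degree sequence is [3, 3, 3, 5, 3, 2, 3, 2]. Checking the degree-preserving permutations of the vertex set shows that none except the identity preserves every edge, so Aut(G) is trivial.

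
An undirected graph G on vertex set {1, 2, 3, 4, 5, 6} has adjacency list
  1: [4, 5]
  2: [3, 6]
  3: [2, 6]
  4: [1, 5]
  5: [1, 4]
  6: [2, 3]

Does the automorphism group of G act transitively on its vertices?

Yes

G has two connected components, {2, 3, 6} and {1, 4, 5}; each is 2-regular, so G = C_3 ⊔ C_3. Aut of a disjoint union of two copies of C_3 is the wreath product D_3 ≀ Z_2, of order 2·6² = 72. Under this action every vertex can be carried to every other, so G is vertex-transitive.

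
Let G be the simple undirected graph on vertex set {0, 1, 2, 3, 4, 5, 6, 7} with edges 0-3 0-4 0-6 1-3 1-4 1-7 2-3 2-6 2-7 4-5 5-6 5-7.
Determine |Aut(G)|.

G is 3-regular and bipartite on 2^3 = 8 vertices with girth 4; it is the hypercube graph Q_3. Aut(Q_3) consists of the signed permutations of the 3 coordinate axes: 3! permutations times 2^3 sign flips, so |Aut| = 2^3·3! = 48.

48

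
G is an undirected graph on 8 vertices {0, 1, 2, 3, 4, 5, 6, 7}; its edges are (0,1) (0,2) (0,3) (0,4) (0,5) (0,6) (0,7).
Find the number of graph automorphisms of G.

5040

Vertex 0 has degree 7 and every other vertex has degree 1, so G is the star K_{1,7} with centre 0. Any automorphism fixes the centre and permutes the 7 leaves freely, so Aut(G) ≅ S_7 of order 7! = 5040.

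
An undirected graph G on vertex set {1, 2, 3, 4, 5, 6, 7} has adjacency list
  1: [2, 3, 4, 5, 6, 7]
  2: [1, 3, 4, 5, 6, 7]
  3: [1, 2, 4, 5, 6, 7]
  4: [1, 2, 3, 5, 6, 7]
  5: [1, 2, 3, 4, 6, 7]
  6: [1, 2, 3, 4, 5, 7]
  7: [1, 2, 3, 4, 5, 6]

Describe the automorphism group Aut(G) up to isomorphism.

the symmetric group on 7 letters

Every vertex has degree 6, so G is the complete graph K_7. Any permutation of the 7 vertices preserves K_7, so Aut(K_7) = S_7 of order 7! = 5040.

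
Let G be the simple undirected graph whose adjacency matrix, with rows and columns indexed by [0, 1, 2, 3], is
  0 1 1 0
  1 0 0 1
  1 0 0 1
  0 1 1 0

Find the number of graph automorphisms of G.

8

G is 2-regular and bipartite with parts {0, 3} and {1, 2} (each part is independent and every cross-pair is an edge), so G = K_{2,2}. Aut(K_{2,2}) is the wreath product S_2 ≀ Z_2: permute within each part, then optionally swap the parts; |Aut| = 2·(2!)² = 8.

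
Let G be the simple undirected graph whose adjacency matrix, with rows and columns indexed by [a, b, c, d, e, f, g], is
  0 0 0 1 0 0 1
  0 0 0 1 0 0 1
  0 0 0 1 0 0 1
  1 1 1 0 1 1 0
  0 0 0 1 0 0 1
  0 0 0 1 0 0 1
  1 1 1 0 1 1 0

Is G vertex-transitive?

No

Automorphisms preserve degree, but G has vertices of degree 2 and vertices of degree 5; no automorphism maps one to the other, so G is not vertex-transitive.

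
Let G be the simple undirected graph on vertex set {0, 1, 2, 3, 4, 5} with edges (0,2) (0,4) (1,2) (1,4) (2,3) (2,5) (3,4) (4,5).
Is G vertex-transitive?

Automorphisms preserve degree, but G has vertices of degree 2 and vertices of degree 4; no automorphism maps one to the other, so G is not vertex-transitive.

No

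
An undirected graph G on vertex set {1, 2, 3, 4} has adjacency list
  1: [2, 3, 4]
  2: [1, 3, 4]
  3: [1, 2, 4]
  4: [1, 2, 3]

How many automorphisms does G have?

All 4 vertices are pairwise adjacent: G = K_4. Any permutation of the 4 vertices preserves K_4, so Aut(K_4) = S_4 of order 4! = 24.

24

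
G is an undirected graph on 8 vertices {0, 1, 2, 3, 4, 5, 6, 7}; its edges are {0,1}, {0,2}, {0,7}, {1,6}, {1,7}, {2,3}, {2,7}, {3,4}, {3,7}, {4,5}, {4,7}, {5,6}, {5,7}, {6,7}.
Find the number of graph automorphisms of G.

14

Vertex 7 is the unique vertex of degree 7; the remaining 7 vertices each have degree 3 and induce a cycle, so G is the wheel on 8 vertices with hub 7. Every automorphism fixes the hub and acts on the rim 7-cycle, so Aut(G) ≅ Aut(C_7) = D_7 of order 14.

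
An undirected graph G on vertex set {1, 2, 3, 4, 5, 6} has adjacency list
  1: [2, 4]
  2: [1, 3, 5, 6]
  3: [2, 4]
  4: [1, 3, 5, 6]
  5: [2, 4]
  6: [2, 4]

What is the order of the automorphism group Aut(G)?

48

The vertices split by degree into {2, 4} (degree 4) and {1, 3, 5, 6} (degree 2); every edge runs between the two parts, so G is the complete bipartite graph K_{2,4}. Automorphisms preserve the bipartition setwise (since the parts differ in size) and act as S_4 × S_2 within it; |Aut| = 48.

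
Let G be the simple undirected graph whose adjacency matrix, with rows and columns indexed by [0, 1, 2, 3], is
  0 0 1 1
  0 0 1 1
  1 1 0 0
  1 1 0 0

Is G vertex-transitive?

Yes

G is 2-regular and bipartite with parts {2, 3} and {0, 1} (each part is independent and every cross-pair is an edge), so G = K_{2,2}. Aut(K_{2,2}) is the wreath product S_2 ≀ Z_2: permute within each part, then optionally swap the parts; |Aut| = 2·(2!)² = 8. Under this action every vertex can be carried to every other, so G is vertex-transitive.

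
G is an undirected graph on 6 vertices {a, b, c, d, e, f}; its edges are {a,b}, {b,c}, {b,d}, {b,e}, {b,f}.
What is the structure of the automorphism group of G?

S_5

Vertex b has degree 5 and every other vertex has degree 1, so G is the star K_{1,5} with centre b. Any automorphism fixes the centre and permutes the 5 leaves freely, so Aut(G) ≅ S_5 of order 5! = 120.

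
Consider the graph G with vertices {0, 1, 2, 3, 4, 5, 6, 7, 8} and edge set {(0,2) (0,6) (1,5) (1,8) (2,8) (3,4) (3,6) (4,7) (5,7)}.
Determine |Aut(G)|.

18

Every vertex has degree 2 and the graph is connected, so G is the 9-cycle C_9. The automorphisms of the 9-cycle are exactly the symmetries of a regular 9-gon: the dihedral group D_9, |D_9| = 18.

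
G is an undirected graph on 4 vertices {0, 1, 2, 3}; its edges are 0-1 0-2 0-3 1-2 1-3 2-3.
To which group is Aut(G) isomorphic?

the symmetric group on 4 letters

Every vertex has degree 3, so G is the complete graph K_4. Every bijection on the vertex set is an automorphism of K_4; hence Aut(K_4) ≅ S_4, order 24.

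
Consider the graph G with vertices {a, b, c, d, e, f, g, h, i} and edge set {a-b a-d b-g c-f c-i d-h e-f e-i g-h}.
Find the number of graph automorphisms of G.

80

G has two connected components, {a, b, d, g, h} and {c, e, f, i}; each is 2-regular, so G = C_5 ⊔ C_4. The components are non-isomorphic (different sizes), so Aut(G) = Aut(C_5) × Aut(C_4) = D_5 × D_4 of order 10·8 = 80.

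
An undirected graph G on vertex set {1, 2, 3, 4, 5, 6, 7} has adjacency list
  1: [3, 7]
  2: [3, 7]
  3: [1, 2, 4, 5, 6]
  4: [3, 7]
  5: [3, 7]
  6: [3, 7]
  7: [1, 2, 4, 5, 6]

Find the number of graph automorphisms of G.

240

The vertices split by degree into {3, 7} (degree 5) and {1, 2, 4, 5, 6} (degree 2); every edge runs between the two parts, so G is the complete bipartite graph K_{2,5}. The parts have unequal sizes, so no automorphism swaps them; each part is permuted independently, giving S_5 × S_2 of order 5!·2! = 240.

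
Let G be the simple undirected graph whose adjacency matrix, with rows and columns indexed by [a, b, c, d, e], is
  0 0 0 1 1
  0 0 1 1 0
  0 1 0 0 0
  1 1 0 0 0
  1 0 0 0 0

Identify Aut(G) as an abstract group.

C_2

The degree sequence is [2, 2, 1, 2, 1]; the two degree-1 vertices c and e are the ends of a path, so G = P_5. A path has exactly one nontrivial symmetry — reversal — giving Aut(G) of order 2.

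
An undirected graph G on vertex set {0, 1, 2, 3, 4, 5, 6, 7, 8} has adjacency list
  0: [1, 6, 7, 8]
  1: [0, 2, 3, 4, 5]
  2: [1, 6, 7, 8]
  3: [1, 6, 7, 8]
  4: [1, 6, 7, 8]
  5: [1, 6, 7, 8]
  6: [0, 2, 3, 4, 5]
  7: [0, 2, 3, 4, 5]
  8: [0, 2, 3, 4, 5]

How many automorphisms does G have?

2880

The vertices split by degree into {1, 6, 7, 8} (degree 5) and {0, 2, 3, 4, 5} (degree 4); every edge runs between the two parts, so G is the complete bipartite graph K_{4,5}. The parts have unequal sizes, so no automorphism swaps them; each part is permuted independently, giving S_4 × S_5 of order 4!·5! = 2880.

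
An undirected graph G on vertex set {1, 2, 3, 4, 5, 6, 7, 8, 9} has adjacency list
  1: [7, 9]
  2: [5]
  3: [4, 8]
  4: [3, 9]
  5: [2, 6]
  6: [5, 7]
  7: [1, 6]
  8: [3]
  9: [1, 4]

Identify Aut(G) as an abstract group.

C_2

The degree sequence is [2, 1, 2, 2, 2, 2, 2, 1, 2]; the two degree-1 vertices 2 and 8 are the ends of a path, so G = P_9. A path has exactly one nontrivial symmetry — reversal — giving Aut(G) of order 2.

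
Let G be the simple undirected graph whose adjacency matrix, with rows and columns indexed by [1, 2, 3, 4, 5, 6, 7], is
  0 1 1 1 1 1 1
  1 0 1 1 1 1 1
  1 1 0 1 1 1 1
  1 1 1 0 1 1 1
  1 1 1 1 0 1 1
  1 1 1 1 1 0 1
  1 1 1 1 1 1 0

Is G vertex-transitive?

All 7 vertices are pairwise adjacent: G = K_7. Every bijection on the vertex set is an automorphism of K_7; hence Aut(K_7) ≅ S_7, order 5040. Under this action every vertex can be carried to every other, so G is vertex-transitive.

Yes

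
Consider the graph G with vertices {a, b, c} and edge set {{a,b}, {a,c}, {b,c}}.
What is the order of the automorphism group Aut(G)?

6

All 3 vertices are pairwise adjacent: G = K_3. Any permutation of the 3 vertices preserves K_3, so Aut(K_3) = S_3 of order 3! = 6.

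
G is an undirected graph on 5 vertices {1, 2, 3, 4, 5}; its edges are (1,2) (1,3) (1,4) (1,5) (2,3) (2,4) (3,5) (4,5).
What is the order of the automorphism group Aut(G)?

Vertex 1 is the unique vertex of degree 4; the remaining 4 vertices each have degree 3 and induce a cycle, so G is the wheel on 5 vertices with hub 1. Every automorphism fixes the hub and acts on the rim 4-cycle, so Aut(G) ≅ Aut(C_4) = D_4 of order 8.

8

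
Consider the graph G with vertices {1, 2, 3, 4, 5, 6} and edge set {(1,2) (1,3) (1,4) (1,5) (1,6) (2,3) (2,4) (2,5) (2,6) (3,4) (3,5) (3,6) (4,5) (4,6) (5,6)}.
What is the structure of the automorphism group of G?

All 6 vertices are pairwise adjacent: G = K_6. Every bijection on the vertex set is an automorphism of K_6; hence Aut(K_6) ≅ S_6, order 720.

the symmetric group on 6 letters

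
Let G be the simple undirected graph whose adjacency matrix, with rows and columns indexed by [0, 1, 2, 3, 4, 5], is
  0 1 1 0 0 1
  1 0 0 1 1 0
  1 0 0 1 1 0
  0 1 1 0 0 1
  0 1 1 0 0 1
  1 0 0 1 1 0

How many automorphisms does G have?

72

G is 3-regular and bipartite with parts {1, 2, 5} and {0, 3, 4} (each part is independent and every cross-pair is an edge), so G = K_{3,3}. Each part can be permuted independently (S_3 × S_3) and the two equal-size parts can also be swapped, giving (S_3 × S_3) ⋊ Z_2 of order 2·(3!)² = 72.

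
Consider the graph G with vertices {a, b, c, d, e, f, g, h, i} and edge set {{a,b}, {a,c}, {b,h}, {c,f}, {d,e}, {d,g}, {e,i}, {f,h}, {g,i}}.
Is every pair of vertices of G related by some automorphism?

G has two connected components, {a, b, c, f, h} and {d, e, g, i}; each is 2-regular, so G = C_5 ⊔ C_4. The orbit of a under Aut(G) is {a, b, c, f, h}, which does not contain d, so G is not vertex-transitive.

No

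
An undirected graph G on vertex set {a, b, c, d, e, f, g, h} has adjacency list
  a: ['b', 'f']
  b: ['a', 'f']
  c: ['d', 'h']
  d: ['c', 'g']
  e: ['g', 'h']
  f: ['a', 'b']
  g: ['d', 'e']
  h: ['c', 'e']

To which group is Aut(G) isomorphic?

G has two connected components, {c, d, e, g, h} and {a, b, f}; each is 2-regular, so G = C_5 ⊔ C_3. The components are non-isomorphic (different sizes), so Aut(G) = Aut(C_3) × Aut(C_5) = D_3 × D_5 of order 6·10 = 60.

D_3 × D_5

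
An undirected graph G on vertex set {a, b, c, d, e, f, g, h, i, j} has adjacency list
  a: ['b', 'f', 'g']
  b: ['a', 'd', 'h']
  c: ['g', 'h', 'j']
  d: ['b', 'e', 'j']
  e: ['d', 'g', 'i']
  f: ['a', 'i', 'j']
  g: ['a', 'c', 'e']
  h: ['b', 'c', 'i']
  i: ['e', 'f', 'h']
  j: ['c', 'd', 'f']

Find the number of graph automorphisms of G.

G is 3-regular on 10 vertices with no triangles and no 4-cycles (girth 5): this is the Petersen graph. Viewing the Petersen graph as the Kneser graph K(5,2) — vertices are 2-subsets of {1,…,5}, edges join disjoint pairs — its automorphisms are exactly the permutations of the 5-element set, so Aut ≅ S_5 of order 120.

120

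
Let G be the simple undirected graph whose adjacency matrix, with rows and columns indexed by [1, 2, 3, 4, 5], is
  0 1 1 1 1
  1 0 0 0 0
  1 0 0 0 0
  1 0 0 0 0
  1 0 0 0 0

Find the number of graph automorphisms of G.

24

Vertex 1 has degree 4 and every other vertex has degree 1, so G is the star K_{1,4} with centre 1. The 4 leaves are pairwise interchangeable while the centre is fixed, giving Aut(G) = S_4.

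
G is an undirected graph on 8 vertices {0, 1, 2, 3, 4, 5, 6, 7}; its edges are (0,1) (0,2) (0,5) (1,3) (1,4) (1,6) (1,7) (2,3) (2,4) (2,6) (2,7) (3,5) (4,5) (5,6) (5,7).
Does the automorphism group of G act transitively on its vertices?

Automorphisms preserve degree, but G has vertices of degree 3 and vertices of degree 5; no automorphism maps one to the other, so G is not vertex-transitive.

No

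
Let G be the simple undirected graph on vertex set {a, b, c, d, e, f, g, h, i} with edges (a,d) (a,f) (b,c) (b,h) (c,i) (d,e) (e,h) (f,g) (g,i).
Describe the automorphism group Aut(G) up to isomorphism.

G is 2-regular and connected on 9 vertices, i.e. the cycle C_9. C_9 has 9 rotations and 9 reflections, so Aut(C_9) ≅ D_9 of order 18.

the dihedral group of order 18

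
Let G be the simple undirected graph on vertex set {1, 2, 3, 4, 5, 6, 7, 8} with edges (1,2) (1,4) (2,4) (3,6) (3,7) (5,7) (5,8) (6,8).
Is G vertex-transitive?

No

G has two connected components, {3, 5, 6, 7, 8} and {1, 2, 4}; each is 2-regular, so G = C_5 ⊔ C_3. The orbit of 1 under Aut(G) is {1, 2, 4}, which does not contain 3, so G is not vertex-transitive.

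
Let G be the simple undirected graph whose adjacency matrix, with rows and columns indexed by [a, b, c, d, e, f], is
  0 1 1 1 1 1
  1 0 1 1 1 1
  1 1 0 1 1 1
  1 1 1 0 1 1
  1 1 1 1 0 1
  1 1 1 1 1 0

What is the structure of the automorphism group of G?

Every vertex has degree 5, so G is the complete graph K_6. Every bijection on the vertex set is an automorphism of K_6; hence Aut(K_6) ≅ S_6, order 720.

S_6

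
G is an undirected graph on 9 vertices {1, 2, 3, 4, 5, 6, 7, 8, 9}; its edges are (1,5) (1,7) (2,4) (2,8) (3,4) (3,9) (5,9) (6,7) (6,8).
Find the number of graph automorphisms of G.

G is 2-regular and connected on 9 vertices, i.e. the cycle C_9. The automorphisms of the 9-cycle are exactly the symmetries of a regular 9-gon: the dihedral group D_9, |D_9| = 18.

18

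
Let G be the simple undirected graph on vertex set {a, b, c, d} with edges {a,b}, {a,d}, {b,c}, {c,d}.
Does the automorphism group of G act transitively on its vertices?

G is 2-regular and bipartite on 2^2 = 4 vertices with girth 4; it is the hypercube graph Q_2. Aut(Q_2) consists of the signed permutations of the 2 coordinate axes: 2! permutations times 2^2 sign flips, so |Aut| = 2^2·2! = 8. Under this action every vertex can be carried to every other, so G is vertex-transitive.

Yes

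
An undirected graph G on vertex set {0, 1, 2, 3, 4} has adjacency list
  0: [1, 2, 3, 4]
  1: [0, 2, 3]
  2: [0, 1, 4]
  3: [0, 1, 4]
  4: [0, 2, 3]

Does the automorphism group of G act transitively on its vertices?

No

Vertex 0 is the only vertex of degree 4, so every automorphism fixes it; G is not vertex-transitive.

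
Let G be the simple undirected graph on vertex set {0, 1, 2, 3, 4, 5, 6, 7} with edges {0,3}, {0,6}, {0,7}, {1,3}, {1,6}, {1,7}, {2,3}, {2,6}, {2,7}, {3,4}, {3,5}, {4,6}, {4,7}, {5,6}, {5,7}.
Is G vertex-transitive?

Automorphisms preserve degree, but G has vertices of degree 3 and vertices of degree 5; no automorphism maps one to the other, so G is not vertex-transitive.

No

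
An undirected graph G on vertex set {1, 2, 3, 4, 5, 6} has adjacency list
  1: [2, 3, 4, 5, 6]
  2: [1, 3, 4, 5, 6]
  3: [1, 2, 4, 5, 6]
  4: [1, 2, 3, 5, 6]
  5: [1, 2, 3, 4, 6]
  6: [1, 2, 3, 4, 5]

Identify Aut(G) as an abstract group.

Every vertex has degree 5, so G is the complete graph K_6. Every bijection on the vertex set is an automorphism of K_6; hence Aut(K_6) ≅ S_6, order 720.

S_6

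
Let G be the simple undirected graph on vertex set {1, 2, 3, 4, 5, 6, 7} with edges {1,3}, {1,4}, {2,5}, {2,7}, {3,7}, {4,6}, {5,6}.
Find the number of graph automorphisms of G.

14

G is 2-regular and connected on 7 vertices, i.e. the cycle C_7. The automorphisms of the 7-cycle are exactly the symmetries of a regular 7-gon: the dihedral group D_7, |D_7| = 14.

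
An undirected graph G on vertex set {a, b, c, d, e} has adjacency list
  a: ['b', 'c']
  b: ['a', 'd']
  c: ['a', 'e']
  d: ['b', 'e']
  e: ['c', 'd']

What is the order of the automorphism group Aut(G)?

G is 2-regular and connected on 5 vertices, i.e. the cycle C_5. C_5 has 5 rotations and 5 reflections, so Aut(C_5) ≅ D_5 of order 10.

10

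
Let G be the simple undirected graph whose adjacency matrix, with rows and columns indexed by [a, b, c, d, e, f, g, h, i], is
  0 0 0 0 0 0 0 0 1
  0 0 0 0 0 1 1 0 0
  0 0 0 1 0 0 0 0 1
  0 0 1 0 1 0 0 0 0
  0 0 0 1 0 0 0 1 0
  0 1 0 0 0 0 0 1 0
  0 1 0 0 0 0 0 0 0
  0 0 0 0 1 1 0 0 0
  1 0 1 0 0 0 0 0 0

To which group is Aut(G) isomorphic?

the cyclic group of order 2

The degree sequence is [1, 2, 2, 2, 2, 2, 1, 2, 2]; the two degree-1 vertices a and g are the ends of a path, so G = P_9. A path has exactly one nontrivial symmetry — reversal — giving Aut(G) of order 2.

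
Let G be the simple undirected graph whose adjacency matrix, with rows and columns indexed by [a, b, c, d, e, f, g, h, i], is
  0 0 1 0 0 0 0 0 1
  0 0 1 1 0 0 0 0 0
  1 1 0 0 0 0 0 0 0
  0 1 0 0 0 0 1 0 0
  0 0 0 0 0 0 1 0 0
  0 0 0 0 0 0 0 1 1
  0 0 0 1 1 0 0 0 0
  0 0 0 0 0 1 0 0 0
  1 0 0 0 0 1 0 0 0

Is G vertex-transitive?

Automorphisms preserve degree, but G has vertices of degree 1 and vertices of degree 2; no automorphism maps one to the other, so G is not vertex-transitive.

No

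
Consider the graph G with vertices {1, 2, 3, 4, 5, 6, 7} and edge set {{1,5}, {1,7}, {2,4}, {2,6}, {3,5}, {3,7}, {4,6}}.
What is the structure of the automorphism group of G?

D_4 × D_3

G has two connected components, {1, 3, 5, 7} and {2, 4, 6}; each is 2-regular, so G = C_4 ⊔ C_3. No automorphism exchanges components of different sizes, hence Aut(G) is the direct product D_4 × D_3, order 48.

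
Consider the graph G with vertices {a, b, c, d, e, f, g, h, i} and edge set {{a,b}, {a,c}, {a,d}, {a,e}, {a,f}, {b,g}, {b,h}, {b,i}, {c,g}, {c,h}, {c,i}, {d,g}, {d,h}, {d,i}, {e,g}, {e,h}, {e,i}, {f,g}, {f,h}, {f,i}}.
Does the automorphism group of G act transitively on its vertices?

Automorphisms preserve degree, but G has vertices of degree 4 and vertices of degree 5; no automorphism maps one to the other, so G is not vertex-transitive.

No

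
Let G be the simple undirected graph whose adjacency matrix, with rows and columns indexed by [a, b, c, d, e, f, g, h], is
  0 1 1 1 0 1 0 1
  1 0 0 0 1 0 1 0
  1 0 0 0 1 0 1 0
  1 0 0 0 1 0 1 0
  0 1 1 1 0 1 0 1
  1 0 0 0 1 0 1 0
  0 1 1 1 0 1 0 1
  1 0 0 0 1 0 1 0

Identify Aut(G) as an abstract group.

S_5 × S_3

The vertices split by degree into {a, e, g} (degree 5) and {b, c, d, f, h} (degree 3); every edge runs between the two parts, so G is the complete bipartite graph K_{3,5}. Automorphisms preserve the bipartition setwise (since the parts differ in size) and act as S_5 × S_3 within it; |Aut| = 720.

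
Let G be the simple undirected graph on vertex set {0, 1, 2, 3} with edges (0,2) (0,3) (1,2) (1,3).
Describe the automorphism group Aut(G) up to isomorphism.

D_4

Every vertex has degree 2 and the graph is connected, so G is the 4-cycle C_4. The automorphisms of the 4-cycle are exactly the symmetries of a regular 4-gon: the dihedral group D_4, |D_4| = 8.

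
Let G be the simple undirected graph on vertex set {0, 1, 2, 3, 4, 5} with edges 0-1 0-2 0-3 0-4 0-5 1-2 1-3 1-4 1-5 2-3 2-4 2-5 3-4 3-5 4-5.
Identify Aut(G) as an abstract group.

All 6 vertices are pairwise adjacent: G = K_6. Every bijection on the vertex set is an automorphism of K_6; hence Aut(K_6) ≅ S_6, order 720.

S_6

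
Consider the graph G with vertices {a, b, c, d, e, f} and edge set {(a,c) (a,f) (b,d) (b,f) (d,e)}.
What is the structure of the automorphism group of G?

Z_2

The degree sequence is [2, 2, 1, 2, 1, 2]; the two degree-1 vertices c and e are the ends of a path, so G = P_6. The only nontrivial automorphism of a path is the end-to-end reflection, so Aut(G) ≅ Z_2.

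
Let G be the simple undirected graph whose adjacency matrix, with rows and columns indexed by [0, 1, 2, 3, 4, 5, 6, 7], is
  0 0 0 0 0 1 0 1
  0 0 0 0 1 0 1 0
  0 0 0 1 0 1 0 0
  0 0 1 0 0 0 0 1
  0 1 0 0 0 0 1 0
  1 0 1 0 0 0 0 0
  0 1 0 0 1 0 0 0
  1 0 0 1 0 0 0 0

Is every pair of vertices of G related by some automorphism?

G has two connected components, {0, 2, 3, 5, 7} and {1, 4, 6}; each is 2-regular, so G = C_5 ⊔ C_3. The orbit of 0 under Aut(G) is {0, 2, 3, 5, 7}, which does not contain 1, so G is not vertex-transitive.

No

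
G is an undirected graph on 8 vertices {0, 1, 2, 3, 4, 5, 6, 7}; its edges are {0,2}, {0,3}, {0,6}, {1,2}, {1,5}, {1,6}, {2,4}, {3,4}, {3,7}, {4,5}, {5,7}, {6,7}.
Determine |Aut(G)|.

G is 3-regular and bipartite on 2^3 = 8 vertices with girth 4; it is the hypercube graph Q_3. The symmetry group of the 3-cube is the hyperoctahedral group B_3 = Z_2 ≀ S_3, of order 2^3·3! = 48.

48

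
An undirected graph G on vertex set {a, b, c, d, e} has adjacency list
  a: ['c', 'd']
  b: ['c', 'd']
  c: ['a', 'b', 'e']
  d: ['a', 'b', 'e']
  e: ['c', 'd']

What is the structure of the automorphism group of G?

The vertices split by degree into {c, d} (degree 3) and {a, b, e} (degree 2); every edge runs between the two parts, so G is the complete bipartite graph K_{2,3}. Automorphisms preserve the bipartition setwise (since the parts differ in size) and act as S_3 × S_2 within it; |Aut| = 12.

S_3 × S_2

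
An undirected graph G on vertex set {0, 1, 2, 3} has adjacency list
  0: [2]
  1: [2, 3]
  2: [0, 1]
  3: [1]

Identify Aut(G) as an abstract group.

The degree sequence is [1, 2, 2, 1]; the two degree-1 vertices 0 and 3 are the ends of a path, so G = P_4. A path has exactly one nontrivial symmetry — reversal — giving Aut(G) of order 2.

Z_2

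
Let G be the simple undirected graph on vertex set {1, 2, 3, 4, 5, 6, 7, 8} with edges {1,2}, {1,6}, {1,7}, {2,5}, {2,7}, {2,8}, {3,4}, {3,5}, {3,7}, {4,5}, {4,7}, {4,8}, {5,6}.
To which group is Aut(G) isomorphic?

{e}

The degree sequence is [3, 4, 3, 4, 4, 2, 4, 2]. Checking the degree-preserving permutations of the vertex set shows that none except the identity preserves every edge, so Aut(G) is trivial.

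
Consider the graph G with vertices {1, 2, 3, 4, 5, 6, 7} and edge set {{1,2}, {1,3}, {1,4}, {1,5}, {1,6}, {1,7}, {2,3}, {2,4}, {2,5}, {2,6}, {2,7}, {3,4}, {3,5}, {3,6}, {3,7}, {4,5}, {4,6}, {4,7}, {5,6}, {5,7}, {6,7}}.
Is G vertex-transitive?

Every vertex has degree 6, so G is the complete graph K_7. Any permutation of the 7 vertices preserves K_7, so Aut(K_7) = S_7 of order 7! = 5040. This group acts transitively on the 7 vertices.

Yes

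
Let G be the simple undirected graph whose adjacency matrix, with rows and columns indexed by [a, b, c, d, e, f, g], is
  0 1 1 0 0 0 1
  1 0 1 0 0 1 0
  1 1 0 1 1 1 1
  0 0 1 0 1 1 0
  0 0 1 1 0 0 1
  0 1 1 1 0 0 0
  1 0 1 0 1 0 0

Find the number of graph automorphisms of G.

Vertex c is the unique vertex of degree 6; the remaining 6 vertices each have degree 3 and induce a cycle, so G is the wheel on 7 vertices with hub c. Every automorphism fixes the hub and acts on the rim 6-cycle, so Aut(G) ≅ Aut(C_6) = D_6 of order 12.

12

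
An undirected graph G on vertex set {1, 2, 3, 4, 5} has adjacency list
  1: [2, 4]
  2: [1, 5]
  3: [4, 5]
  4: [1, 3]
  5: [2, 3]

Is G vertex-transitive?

Every vertex has degree 2 and the graph is connected, so G is the 5-cycle C_5. The automorphisms of the 5-cycle are exactly the symmetries of a regular 5-gon: the dihedral group D_5, |D_5| = 10. This group acts transitively on the 5 vertices.

Yes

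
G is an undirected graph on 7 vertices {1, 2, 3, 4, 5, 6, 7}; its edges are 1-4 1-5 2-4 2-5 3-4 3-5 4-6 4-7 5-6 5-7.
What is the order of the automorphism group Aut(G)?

240

The vertices split by degree into {4, 5} (degree 5) and {1, 2, 3, 6, 7} (degree 2); every edge runs between the two parts, so G is the complete bipartite graph K_{2,5}. Automorphisms preserve the bipartition setwise (since the parts differ in size) and act as S_2 × S_5 within it; |Aut| = 240.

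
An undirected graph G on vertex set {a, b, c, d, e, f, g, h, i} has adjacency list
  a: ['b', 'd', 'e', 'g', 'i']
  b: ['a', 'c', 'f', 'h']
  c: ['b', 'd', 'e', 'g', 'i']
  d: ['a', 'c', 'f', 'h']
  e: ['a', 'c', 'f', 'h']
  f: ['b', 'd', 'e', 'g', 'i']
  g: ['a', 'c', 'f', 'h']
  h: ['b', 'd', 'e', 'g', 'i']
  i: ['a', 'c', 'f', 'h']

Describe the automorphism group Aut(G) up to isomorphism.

S_5 × S_4

The vertices split by degree into {a, c, f, h} (degree 5) and {b, d, e, g, i} (degree 4); every edge runs between the two parts, so G is the complete bipartite graph K_{4,5}. Automorphisms preserve the bipartition setwise (since the parts differ in size) and act as S_5 × S_4 within it; |Aut| = 2880.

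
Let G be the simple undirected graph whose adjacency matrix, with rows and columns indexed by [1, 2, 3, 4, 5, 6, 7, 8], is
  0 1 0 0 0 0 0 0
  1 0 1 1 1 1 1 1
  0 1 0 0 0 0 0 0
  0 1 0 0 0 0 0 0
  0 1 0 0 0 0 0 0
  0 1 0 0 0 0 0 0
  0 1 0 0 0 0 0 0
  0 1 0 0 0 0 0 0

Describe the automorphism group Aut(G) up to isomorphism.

S_7

Vertex 2 has degree 7 and every other vertex has degree 1, so G is the star K_{1,7} with centre 2. Any automorphism fixes the centre and permutes the 7 leaves freely, so Aut(G) ≅ S_7 of order 7! = 5040.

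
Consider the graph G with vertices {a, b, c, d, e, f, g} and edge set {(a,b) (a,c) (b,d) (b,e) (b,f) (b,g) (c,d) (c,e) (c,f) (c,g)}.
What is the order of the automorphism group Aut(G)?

The vertices split by degree into {b, c} (degree 5) and {a, d, e, f, g} (degree 2); every edge runs between the two parts, so G is the complete bipartite graph K_{2,5}. Automorphisms preserve the bipartition setwise (since the parts differ in size) and act as S_2 × S_5 within it; |Aut| = 240.

240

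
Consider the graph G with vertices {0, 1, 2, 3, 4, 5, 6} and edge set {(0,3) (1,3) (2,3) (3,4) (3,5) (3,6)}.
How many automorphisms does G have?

720

Vertex 3 has degree 6 and every other vertex has degree 1, so G is the star K_{1,6} with centre 3. Any automorphism fixes the centre and permutes the 6 leaves freely, so Aut(G) ≅ S_6 of order 6! = 720.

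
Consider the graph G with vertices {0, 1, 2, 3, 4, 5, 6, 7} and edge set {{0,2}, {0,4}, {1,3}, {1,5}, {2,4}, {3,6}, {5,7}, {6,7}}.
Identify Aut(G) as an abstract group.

D_3 × D_5

G has two connected components, {1, 3, 5, 6, 7} and {0, 2, 4}; each is 2-regular, so G = C_5 ⊔ C_3. No automorphism exchanges components of different sizes, hence Aut(G) is the direct product D_3 × D_5, order 60.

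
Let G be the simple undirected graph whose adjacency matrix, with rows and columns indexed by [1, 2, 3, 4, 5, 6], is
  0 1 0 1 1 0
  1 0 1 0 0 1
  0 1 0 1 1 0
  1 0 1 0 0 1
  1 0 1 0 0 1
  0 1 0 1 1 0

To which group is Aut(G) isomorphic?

G is 3-regular and bipartite with parts {2, 4, 5} and {1, 3, 6} (each part is independent and every cross-pair is an edge), so G = K_{3,3}. Each part can be permuted independently (S_3 × S_3) and the two equal-size parts can also be swapped, giving (S_3 × S_3) ⋊ Z_2 of order 2·(3!)² = 72.

S_3 ≀ Z_2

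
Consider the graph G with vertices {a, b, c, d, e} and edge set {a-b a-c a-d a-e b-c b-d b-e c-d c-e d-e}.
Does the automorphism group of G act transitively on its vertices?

Every vertex has degree 4, so G is the complete graph K_5. Any permutation of the 5 vertices preserves K_5, so Aut(K_5) = S_5 of order 5! = 120. This group acts transitively on the 5 vertices.

Yes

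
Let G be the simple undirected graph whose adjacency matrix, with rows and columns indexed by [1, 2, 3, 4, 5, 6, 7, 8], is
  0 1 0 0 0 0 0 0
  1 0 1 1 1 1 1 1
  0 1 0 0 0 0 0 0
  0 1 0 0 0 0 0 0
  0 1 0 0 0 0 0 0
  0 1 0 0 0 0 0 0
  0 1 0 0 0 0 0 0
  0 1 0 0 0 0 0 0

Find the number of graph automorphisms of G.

5040

Vertex 2 has degree 7 and every other vertex has degree 1, so G is the star K_{1,7} with centre 2. Any automorphism fixes the centre and permutes the 7 leaves freely, so Aut(G) ≅ S_7 of order 7! = 5040.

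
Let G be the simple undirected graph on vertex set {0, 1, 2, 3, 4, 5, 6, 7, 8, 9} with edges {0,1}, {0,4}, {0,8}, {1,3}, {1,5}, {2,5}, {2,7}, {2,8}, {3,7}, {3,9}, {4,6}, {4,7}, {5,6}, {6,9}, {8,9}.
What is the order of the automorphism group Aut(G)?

120

G is 3-regular on 10 vertices with no triangles and no 4-cycles (girth 5): this is the Petersen graph. It is a classical fact that the Petersen graph has automorphism group S_5 (order 120), arising from its description as the Kneser graph K(5,2).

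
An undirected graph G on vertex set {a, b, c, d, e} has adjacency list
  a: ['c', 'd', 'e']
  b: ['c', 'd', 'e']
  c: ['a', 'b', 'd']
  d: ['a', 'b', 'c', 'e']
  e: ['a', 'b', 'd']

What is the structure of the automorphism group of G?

the dihedral group of order 8

Vertex d is the unique vertex of degree 4; the remaining 4 vertices each have degree 3 and induce a cycle, so G is the wheel on 5 vertices with hub d. With the hub fixed, the remaining symmetry is that of the rim cycle C_4, giving the dihedral group D_4.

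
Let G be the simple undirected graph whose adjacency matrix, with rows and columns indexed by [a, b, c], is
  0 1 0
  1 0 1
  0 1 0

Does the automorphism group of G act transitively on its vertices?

No

Vertex b is the only vertex of degree 2, so every automorphism fixes it; G is not vertex-transitive.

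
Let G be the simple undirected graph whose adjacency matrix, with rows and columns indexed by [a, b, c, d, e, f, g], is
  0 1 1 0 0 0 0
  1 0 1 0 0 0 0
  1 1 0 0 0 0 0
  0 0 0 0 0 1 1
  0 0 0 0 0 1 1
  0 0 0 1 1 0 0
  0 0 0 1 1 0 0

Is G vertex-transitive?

No

G has two connected components, {d, e, f, g} and {a, b, c}; each is 2-regular, so G = C_4 ⊔ C_3. The orbit of a under Aut(G) is {a, b, c}, which does not contain d, so G is not vertex-transitive.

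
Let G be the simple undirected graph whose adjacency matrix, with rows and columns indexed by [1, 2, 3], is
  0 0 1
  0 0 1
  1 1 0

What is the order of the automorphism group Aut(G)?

2

The degree sequence is [1, 1, 2]; the two degree-1 vertices 1 and 2 are the ends of a path, so G = P_3. The only nontrivial automorphism of a path is the end-to-end reflection, so Aut(G) ≅ Z_2.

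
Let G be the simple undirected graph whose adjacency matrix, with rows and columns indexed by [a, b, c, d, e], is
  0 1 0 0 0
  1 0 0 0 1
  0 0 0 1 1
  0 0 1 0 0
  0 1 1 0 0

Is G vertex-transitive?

No

Automorphisms preserve degree, but G has vertices of degree 1 and vertices of degree 2; no automorphism maps one to the other, so G is not vertex-transitive.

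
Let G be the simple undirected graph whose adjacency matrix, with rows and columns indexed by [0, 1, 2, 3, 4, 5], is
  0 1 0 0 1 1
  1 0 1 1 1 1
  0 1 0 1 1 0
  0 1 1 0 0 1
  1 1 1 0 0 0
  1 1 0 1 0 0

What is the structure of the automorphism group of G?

Vertex 1 is the unique vertex of degree 5; the remaining 5 vertices each have degree 3 and induce a cycle, so G is the wheel on 6 vertices with hub 1. With the hub fixed, the remaining symmetry is that of the rim cycle C_5, giving the dihedral group D_5.

D_5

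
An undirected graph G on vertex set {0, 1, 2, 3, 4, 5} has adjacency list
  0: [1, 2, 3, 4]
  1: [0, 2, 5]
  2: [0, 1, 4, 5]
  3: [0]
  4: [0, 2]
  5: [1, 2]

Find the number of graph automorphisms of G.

Degrees alone do not determine every vertex (e.g. 0 and 2 both have degree 4), but their neighbour-degree multisets differ: N(0) has degrees [1, 2, 3, 4] while N(2) has degrees [2, 2, 3, 4]. Repeating this refinement separates all vertices, so the only automorphism is the identity.

1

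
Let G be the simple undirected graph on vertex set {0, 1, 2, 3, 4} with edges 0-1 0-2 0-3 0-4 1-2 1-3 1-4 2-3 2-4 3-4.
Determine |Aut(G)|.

All 5 vertices are pairwise adjacent: G = K_5. Every bijection on the vertex set is an automorphism of K_5; hence Aut(K_5) ≅ S_5, order 120.

120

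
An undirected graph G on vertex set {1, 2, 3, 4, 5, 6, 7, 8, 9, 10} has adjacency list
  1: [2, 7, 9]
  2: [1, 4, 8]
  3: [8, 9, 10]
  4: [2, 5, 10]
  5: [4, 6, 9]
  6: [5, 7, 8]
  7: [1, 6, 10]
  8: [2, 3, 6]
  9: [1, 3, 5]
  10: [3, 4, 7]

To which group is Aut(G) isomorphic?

S_5

G is 3-regular on 10 vertices with no triangles and no 4-cycles (girth 5): this is the Petersen graph. It is a classical fact that the Petersen graph has automorphism group S_5 (order 120), arising from its description as the Kneser graph K(5,2).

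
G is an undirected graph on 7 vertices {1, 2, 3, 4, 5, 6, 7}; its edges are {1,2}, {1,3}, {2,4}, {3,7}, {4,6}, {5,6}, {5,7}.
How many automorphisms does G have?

14

G is 2-regular and connected on 7 vertices, i.e. the cycle C_7. C_7 has 7 rotations and 7 reflections, so Aut(C_7) ≅ D_7 of order 14.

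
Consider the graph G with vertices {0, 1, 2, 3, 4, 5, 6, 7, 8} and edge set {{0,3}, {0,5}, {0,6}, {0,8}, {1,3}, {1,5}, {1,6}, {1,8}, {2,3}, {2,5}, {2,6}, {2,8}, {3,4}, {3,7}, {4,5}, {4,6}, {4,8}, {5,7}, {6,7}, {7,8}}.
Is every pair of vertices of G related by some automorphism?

No

Automorphisms preserve degree, but G has vertices of degree 4 and vertices of degree 5; no automorphism maps one to the other, so G is not vertex-transitive.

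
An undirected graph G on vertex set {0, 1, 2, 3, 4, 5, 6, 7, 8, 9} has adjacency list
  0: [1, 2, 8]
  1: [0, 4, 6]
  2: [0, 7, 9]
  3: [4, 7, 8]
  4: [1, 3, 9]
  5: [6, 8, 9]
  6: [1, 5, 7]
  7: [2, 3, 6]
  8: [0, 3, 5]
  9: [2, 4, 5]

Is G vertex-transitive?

G is 3-regular on 10 vertices with no triangles and no 4-cycles (girth 5): this is the Petersen graph. It is a classical fact that the Petersen graph has automorphism group S_5 (order 120), arising from its description as the Kneser graph K(5,2). Under this action every vertex can be carried to every other, so G is vertex-transitive.

Yes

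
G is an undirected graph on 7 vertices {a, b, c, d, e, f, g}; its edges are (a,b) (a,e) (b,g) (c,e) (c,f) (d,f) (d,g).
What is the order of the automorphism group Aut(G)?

Every vertex has degree 2 and the graph is connected, so G is the 7-cycle C_7. C_7 has 7 rotations and 7 reflections, so Aut(C_7) ≅ D_7 of order 14.

14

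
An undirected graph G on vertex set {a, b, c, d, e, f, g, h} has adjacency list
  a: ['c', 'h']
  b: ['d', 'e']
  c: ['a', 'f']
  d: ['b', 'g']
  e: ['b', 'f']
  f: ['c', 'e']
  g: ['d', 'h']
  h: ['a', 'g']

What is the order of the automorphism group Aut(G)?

16

G is 2-regular and connected on 8 vertices, i.e. the cycle C_8. The automorphisms of the 8-cycle are exactly the symmetries of a regular 8-gon: the dihedral group D_8, |D_8| = 16.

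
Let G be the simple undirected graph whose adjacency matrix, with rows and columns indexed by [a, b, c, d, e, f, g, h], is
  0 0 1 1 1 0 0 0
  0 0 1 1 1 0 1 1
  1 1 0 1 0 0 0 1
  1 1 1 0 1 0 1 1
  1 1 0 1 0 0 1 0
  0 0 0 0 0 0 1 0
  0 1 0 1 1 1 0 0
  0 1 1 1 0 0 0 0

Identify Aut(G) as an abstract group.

Degrees alone do not determine every vertex (e.g. a and h both have degree 3), but their neighbour-degree multisets differ: N(a) has degrees [4, 4, 6] while N(h) has degrees [4, 5, 6]. Repeating this refinement separates all vertices, so the only automorphism is the identity.

1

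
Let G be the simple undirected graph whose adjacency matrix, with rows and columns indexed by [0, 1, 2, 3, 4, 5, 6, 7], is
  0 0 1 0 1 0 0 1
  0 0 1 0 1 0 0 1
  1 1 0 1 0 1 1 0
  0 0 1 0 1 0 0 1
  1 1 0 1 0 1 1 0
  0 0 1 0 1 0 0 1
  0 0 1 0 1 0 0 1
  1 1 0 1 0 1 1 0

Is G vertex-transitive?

No

Automorphisms preserve degree, but G has vertices of degree 3 and vertices of degree 5; no automorphism maps one to the other, so G is not vertex-transitive.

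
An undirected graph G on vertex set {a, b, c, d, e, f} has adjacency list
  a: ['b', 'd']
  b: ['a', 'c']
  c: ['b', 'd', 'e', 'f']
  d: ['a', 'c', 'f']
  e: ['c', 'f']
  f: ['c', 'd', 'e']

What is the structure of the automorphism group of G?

The degree sequence is [2, 2, 4, 3, 2, 3]. Checking the degree-preserving permutations of the vertex set shows that none except the identity preserves every edge, so Aut(G) is trivial.

the trivial group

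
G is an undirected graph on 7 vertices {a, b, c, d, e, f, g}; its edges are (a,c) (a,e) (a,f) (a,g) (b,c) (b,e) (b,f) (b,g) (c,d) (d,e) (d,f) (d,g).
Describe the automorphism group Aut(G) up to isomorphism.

The vertices split by degree into {a, b, d} (degree 4) and {c, e, f, g} (degree 3); every edge runs between the two parts, so G is the complete bipartite graph K_{3,4}. The parts have unequal sizes, so no automorphism swaps them; each part is permuted independently, giving S_3 × S_4 of order 3!·4! = 144.

S_3 × S_4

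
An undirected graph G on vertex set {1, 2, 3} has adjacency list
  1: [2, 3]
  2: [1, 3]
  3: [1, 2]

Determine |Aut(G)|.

Every vertex has degree 2, so G is the complete graph K_3. Any permutation of the 3 vertices preserves K_3, so Aut(K_3) = S_3 of order 3! = 6.

6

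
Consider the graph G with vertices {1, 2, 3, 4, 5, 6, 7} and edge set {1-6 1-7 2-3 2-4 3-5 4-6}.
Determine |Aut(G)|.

2

The degree sequence is [2, 2, 2, 2, 1, 2, 1]; the two degree-1 vertices 5 and 7 are the ends of a path, so G = P_7. A path has exactly one nontrivial symmetry — reversal — giving Aut(G) of order 2.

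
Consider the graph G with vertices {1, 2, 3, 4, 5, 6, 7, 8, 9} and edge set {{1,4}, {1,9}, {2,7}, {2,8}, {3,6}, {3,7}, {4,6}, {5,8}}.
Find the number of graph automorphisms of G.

2

The degree sequence is [2, 2, 2, 2, 1, 2, 2, 2, 1]; the two degree-1 vertices 5 and 9 are the ends of a path, so G = P_9. The only nontrivial automorphism of a path is the end-to-end reflection, so Aut(G) ≅ Z_2.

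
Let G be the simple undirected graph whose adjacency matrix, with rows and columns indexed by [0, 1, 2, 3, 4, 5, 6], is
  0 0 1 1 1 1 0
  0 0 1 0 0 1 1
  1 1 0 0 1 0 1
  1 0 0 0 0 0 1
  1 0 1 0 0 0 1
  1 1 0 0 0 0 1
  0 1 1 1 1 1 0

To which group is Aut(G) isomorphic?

The degree sequence is [4, 3, 4, 2, 3, 3, 5]. Checking the degree-preserving permutations of the vertex set shows that none except the identity preserves every edge, so Aut(G) is trivial.

1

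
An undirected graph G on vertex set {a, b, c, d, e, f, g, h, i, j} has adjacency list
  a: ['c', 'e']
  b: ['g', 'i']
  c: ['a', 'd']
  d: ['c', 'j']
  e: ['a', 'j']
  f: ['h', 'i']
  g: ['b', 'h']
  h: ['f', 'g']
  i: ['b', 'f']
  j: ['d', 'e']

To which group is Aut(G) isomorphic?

(D_5 × D_5) ⋊ Z_2

G has two connected components, {b, f, g, h, i} and {a, c, d, e, j}; each is 2-regular, so G = C_5 ⊔ C_5. Aut of a disjoint union of two copies of C_5 is the wreath product D_5 ≀ Z_2, of order 2·10² = 200.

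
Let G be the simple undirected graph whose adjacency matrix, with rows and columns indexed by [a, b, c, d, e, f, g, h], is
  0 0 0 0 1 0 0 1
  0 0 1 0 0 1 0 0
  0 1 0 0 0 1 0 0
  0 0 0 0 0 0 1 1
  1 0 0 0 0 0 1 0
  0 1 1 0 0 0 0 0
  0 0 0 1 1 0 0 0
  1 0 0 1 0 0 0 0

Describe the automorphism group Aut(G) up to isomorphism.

D_3 × D_5

G has two connected components, {a, d, e, g, h} and {b, c, f}; each is 2-regular, so G = C_5 ⊔ C_3. No automorphism exchanges components of different sizes, hence Aut(G) is the direct product D_3 × D_5, order 60.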